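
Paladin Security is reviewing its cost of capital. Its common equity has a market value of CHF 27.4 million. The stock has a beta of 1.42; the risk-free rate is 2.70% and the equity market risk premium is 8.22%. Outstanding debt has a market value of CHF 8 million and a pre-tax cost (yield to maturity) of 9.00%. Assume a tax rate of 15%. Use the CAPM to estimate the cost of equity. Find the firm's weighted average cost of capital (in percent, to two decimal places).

Cost of equity via CAPM: Re = 2.7% + 1.42 × 8.22% = 14.3724%.
Total capital V = 27.4 + 8 = 35.4.
Equity: weight = 27.4/35.4 = 0.7740; cost = 14.3724%.
Debt: weight = 8/35.4 = 0.2260; after-tax cost = 9% × (1 − 15%) = 7.6500%.
WACC = 0.7740 × 14.3724% + 0.2260 × 7.6500% = 12.8532%.

12.85%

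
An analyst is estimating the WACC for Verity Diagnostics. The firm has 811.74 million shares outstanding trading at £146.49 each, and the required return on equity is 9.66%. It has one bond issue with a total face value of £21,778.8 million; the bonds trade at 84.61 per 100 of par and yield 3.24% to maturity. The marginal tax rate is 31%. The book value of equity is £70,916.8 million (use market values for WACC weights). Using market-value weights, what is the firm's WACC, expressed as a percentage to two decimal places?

Market value of equity E = 146.49 × 811.74m = 118911.7926m. Market value of debt D = 21778.8m × 84.61/100 = 18427.04268m.
Total capital V = 118911.7926 + 18427.04268 = 137338.83528.
Equity: weight = 118911.7926/137338.83528 = 0.8658; cost = 9.66%.
Bonds outstanding: weight = 18427.04268/137338.83528 = 0.1342; after-tax cost = 3.24% × (1 − 31%) = 2.2356%.
WACC = 0.8658 × 9.6600% + 0.1342 × 2.2356% = 8.6639%.

8.66%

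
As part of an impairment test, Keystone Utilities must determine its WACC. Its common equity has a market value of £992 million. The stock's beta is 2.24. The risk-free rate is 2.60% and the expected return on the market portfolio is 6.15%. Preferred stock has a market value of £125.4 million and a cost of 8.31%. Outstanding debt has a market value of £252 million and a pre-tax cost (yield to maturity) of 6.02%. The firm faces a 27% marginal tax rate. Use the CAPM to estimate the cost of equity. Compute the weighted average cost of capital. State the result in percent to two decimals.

Market risk premium = 6.15% − 2.6% = 3.55%.
Cost of equity via CAPM: Re = 2.6% + 2.24 × 3.55% = 10.5520%.
Total capital V = 992 + 125.4 + 252 = 1369.4.
Equity: weight = 992/1369.4 = 0.7244; cost = 10.552%.
Preferred: weight = 125.4/1369.4 = 0.0916; cost = 8.31%.
Debt: weight = 252/1369.4 = 0.1840; after-tax cost = 6.02% × (1 − 27%) = 4.3946%.
WACC = 0.7244 × 10.5520% + 0.0916 × 8.3100% + 0.1840 × 4.3946% = 9.2136%.

9.21%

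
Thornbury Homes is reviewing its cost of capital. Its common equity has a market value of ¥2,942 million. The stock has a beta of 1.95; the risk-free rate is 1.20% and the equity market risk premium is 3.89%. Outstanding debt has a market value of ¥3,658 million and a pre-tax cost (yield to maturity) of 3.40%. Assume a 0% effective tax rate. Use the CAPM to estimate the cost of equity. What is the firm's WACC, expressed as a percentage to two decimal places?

Cost of equity via CAPM: Re = 1.2% + 1.95 × 3.89% = 8.7855%.
Total capital V = 2942 + 3658 = 6600.
Equity: weight = 2942/6600 = 0.4458; cost = 8.7855%.
Debt: weight = 3658/6600 = 0.5542; after-tax cost = 3.4% × (1 − 0%) = 3.4000%.
WACC = 0.4458 × 8.7855% + 0.5542 × 3.4000% = 5.8006%.

5.80%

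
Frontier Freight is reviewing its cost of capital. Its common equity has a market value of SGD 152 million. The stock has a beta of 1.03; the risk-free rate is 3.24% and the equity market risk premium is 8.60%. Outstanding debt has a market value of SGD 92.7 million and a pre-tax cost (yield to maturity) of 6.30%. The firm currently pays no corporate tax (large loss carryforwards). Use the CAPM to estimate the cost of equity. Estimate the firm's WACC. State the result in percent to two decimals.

9.90%

Cost of equity via CAPM: Re = 3.24% + 1.03 × 8.6% = 12.0980%.
Total capital V = 152 + 92.7 = 244.7.
Equity: weight = 152/244.7 = 0.6212; cost = 12.098%.
Debt: weight = 92.7/244.7 = 0.3788; after-tax cost = 6.3% × (1 − 0%) = 6.3000%.
WACC = 0.6212 × 12.0980% + 0.3788 × 6.3000% = 9.9015%.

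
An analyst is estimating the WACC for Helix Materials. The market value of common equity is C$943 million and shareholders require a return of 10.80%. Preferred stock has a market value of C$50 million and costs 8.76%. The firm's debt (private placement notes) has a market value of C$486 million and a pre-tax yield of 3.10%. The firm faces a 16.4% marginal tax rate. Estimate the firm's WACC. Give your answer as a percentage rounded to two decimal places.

8.03%

Total capital V = 943 + 50 + 486 = 1479.
Equity: weight = 943/1479 = 0.6376; cost = 10.8%.
Preferred: weight = 50/1479 = 0.0338; cost = 8.76%.
Private placement notes: weight = 486/1479 = 0.3286; after-tax cost = 3.1% × (1 − 16.4%) = 2.5916%.
WACC = 0.6376 × 10.8000% + 0.0338 × 8.7600% + 0.3286 × 2.5916% = 8.0338%.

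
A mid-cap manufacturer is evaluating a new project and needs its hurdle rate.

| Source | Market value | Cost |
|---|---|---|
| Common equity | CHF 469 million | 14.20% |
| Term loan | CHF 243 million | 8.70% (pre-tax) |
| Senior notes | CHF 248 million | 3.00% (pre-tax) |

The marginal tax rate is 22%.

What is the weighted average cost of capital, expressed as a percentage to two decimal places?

9.26%

Total capital V = 469 + 243 + 248 = 960.
Equity: weight = 469/960 = 0.4885; cost = 14.2%.
Term loan: weight = 243/960 = 0.2531; after-tax cost = 8.7% × (1 − 22%) = 6.7860%.
Senior notes: weight = 248/960 = 0.2583; after-tax cost = 3% × (1 − 22%) = 2.3400%.
WACC = 0.4885 × 14.2000% + 0.2531 × 6.7860% + 0.2583 × 2.3400% = 9.2595%.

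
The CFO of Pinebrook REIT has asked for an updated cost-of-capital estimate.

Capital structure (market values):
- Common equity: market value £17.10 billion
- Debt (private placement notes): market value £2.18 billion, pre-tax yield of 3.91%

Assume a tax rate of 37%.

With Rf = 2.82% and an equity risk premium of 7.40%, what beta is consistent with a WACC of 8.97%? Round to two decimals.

Total capital V = 17.1 + 2.18 = 19.28.
Equity weight = 17.1/19.28 = 0.8869.
Private placement notes weight = 2.18/19.28 = 0.1131.
Debt contribution = 0.1131 × 3.91% × (1 − 37%) = 0.2785%.
Required equity contribution = 8.97% − 0.2785% = 8.6915%  ⇒  Re = 9.7995%.
CAPM: 9.7995% = 2.82% + β × 7.4%  ⇒  β = 0.9432.

0.94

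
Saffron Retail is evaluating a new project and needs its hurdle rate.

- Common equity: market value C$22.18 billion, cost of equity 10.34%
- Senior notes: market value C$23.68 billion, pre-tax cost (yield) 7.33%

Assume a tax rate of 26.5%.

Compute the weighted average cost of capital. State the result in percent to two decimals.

Total capital V = 22.18 + 23.68 = 45.86.
Equity: weight = 22.18/45.86 = 0.4836; cost = 10.34%.
Senior notes: weight = 23.68/45.86 = 0.5164; after-tax cost = 7.33% × (1 − 26.5%) = 5.3876%.
WACC = 0.4836 × 10.3400% + 0.5164 × 5.3876% = 7.7828%.

7.78%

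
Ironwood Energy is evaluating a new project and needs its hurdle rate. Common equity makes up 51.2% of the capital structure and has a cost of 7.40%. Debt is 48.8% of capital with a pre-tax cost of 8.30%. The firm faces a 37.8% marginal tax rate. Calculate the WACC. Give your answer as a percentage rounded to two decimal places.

6.31%

After-tax cost of debt = 8.3% × (1 − 37.8%) = 5.1626%.
WACC = 0.512 × 7.4000% + 0.488 × 5.1626% = 6.3081%.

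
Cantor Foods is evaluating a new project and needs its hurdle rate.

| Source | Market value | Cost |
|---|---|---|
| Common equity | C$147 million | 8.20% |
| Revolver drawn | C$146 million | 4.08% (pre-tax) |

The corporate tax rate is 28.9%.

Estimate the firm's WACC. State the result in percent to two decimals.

5.56%

Total capital V = 147 + 146 = 293.
Equity: weight = 147/293 = 0.5017; cost = 8.2%.
Revolver drawn: weight = 146/293 = 0.4983; after-tax cost = 4.08% × (1 − 28.9%) = 2.9009%.
WACC = 0.5017 × 8.2000% + 0.4983 × 2.9009% = 5.5595%.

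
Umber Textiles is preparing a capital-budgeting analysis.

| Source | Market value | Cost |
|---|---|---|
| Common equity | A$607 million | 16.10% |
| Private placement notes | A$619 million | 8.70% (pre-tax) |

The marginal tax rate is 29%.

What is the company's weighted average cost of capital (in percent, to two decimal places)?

11.09%

Total capital V = 607 + 619 = 1226.
Equity: weight = 607/1226 = 0.4951; cost = 16.1%.
Private placement notes: weight = 619/1226 = 0.5049; after-tax cost = 8.7% × (1 − 29%) = 6.1770%.
WACC = 0.4951 × 16.1000% + 0.5049 × 6.1770% = 11.0899%.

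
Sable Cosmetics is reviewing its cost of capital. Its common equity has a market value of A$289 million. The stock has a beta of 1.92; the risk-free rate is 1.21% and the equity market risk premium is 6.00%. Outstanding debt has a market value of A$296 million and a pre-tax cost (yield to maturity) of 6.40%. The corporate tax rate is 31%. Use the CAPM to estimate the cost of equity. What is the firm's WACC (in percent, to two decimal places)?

8.52%

Cost of equity via CAPM: Re = 1.21% + 1.92 × 6.0% = 12.7300%.
Total capital V = 289 + 296 = 585.
Equity: weight = 289/585 = 0.4940; cost = 12.73%.
Debt: weight = 296/585 = 0.5060; after-tax cost = 6.4% × (1 − 31%) = 4.4160%.
WACC = 0.4940 × 12.7300% + 0.5060 × 4.4160% = 8.5233%.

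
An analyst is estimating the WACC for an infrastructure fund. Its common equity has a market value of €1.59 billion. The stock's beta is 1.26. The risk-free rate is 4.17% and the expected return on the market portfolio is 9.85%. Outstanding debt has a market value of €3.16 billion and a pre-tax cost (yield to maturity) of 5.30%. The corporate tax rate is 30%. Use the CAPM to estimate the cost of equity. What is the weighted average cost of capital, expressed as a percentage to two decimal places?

Market risk premium = 9.85% − 4.17% = 5.68%.
Cost of equity via CAPM: Re = 4.17% + 1.26 × 5.68% = 11.3268%.
Total capital V = 1.59 + 3.16 = 4.75.
Equity: weight = 1.59/4.75 = 0.3347; cost = 11.3268%.
Debt: weight = 3.16/4.75 = 0.6653; after-tax cost = 5.3% × (1 − 30%) = 3.7100%.
WACC = 0.3347 × 11.3268% + 0.6653 × 3.7100% = 6.2596%.

6.26%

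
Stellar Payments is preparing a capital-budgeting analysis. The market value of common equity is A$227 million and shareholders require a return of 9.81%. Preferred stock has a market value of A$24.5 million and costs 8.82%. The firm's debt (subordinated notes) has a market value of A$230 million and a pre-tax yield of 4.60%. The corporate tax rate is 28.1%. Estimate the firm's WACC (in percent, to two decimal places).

Total capital V = 227 + 24.5 + 230 = 481.5.
Equity: weight = 227/481.5 = 0.4714; cost = 9.81%.
Preferred: weight = 24.5/481.5 = 0.0509; cost = 8.82%.
Subordinated notes: weight = 230/481.5 = 0.4777; after-tax cost = 4.6% × (1 − 28.1%) = 3.3074%.
WACC = 0.4714 × 9.8100% + 0.0509 × 8.8200% + 0.4777 × 3.3074% = 6.6535%.

6.65%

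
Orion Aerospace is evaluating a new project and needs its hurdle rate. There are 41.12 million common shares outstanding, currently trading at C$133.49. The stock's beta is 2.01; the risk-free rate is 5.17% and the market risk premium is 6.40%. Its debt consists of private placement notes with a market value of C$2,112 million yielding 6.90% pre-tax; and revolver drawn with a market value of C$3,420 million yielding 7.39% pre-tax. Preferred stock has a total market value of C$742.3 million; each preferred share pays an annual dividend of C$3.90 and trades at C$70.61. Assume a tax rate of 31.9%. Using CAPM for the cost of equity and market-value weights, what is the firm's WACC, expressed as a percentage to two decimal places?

11.07%

Cost of equity via CAPM: Re = 5.17% + 2.01 × 6.4% = 18.0340%.
Cost of preferred: Rp = 3.9 / 70.61 = 5.5233%.
Market value of equity E = 133.49 × 41.12m = 5489.1088m.
Total capital V = 5489.1088 + 742.3 + 2112 + 3420 = 11763.4088.
Equity: weight = 5489.1088/11763.4088 = 0.4666; cost = 18.034%.
Preferred: weight = 742.3/11763.4088 = 0.0631; cost = 5.5233%.
Private placement notes: weight = 2112/11763.4088 = 0.1795; after-tax cost = 6.9% × (1 − 31.9%) = 4.6989%.
Revolver drawn: weight = 3420/11763.4088 = 0.2907; after-tax cost = 7.39% × (1 − 31.9%) = 5.0326%.
WACC = 0.4666 × 18.0340% + 0.0631 × 5.5233% + 0.1795 × 4.6989% + 0.2907 × 5.0326% = 11.0704%.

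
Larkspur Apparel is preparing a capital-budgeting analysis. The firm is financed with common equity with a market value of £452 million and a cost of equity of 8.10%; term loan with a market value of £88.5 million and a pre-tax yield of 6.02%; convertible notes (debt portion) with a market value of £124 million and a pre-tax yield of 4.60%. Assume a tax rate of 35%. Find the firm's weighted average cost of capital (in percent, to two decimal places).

Total capital V = 452 + 88.5 + 124 = 664.5.
Equity: weight = 452/664.5 = 0.6802; cost = 8.1%.
Term loan: weight = 88.5/664.5 = 0.1332; after-tax cost = 6.02% × (1 − 35%) = 3.9130%.
Convertible notes (debt portion): weight = 124/664.5 = 0.1866; after-tax cost = 4.6% × (1 − 35%) = 2.9900%.
WACC = 0.6802 × 8.1000% + 0.1332 × 3.9130% + 0.1866 × 2.9900% = 6.5888%.

6.59%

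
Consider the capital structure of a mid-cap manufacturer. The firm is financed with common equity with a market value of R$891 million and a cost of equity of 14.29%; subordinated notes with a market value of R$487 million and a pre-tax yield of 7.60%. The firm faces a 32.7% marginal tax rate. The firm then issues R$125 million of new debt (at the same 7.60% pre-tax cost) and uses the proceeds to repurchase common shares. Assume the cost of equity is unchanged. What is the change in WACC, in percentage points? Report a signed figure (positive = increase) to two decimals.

Current WACC:
Total capital V = 891 + 487 = 1378.
Equity: weight = 891/1378 = 0.6466; cost = 14.29%.
Subordinated notes: weight = 487/1378 = 0.3534; after-tax cost = 7.6% × (1 − 32.7%) = 5.1148%.
WACC = 0.6466 × 14.2900% + 0.3534 × 5.1148% = 11.0474%.
After the change:
Total capital V = 766 + 612 = 1378.
Equity: weight = 766/1378 = 0.5559; cost = 14.29%.
Subordinated notes: weight = 612/1378 = 0.4441; after-tax cost = 7.6% × (1 − 32.7%) = 5.1148%.
WACC = 0.5559 × 14.2900% + 0.4441 × 5.1148% = 10.2151%.
Change in WACC = 10.2151% − 11.0474% = -0.8323 pp.

-0.83 pp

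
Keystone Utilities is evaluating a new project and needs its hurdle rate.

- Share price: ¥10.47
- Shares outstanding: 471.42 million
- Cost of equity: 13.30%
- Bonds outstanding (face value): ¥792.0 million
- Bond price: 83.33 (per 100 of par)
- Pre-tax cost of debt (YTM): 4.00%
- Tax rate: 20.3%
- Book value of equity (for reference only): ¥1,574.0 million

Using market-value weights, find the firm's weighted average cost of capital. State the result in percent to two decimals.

12.11%

Market value of equity E = 10.47 × 471.42m = 4935.7674m. Market value of debt D = 792m × 83.33/100 = 659.9736m.
Total capital V = 4935.7674 + 659.9736 = 5595.741.
Equity: weight = 4935.7674/5595.741 = 0.8821; cost = 13.3%.
Bonds outstanding: weight = 659.9736/5595.741 = 0.1179; after-tax cost = 4% × (1 − 20.3%) = 3.1880%.
WACC = 0.8821 × 13.3000% + 0.1179 × 3.1880% = 12.1074%.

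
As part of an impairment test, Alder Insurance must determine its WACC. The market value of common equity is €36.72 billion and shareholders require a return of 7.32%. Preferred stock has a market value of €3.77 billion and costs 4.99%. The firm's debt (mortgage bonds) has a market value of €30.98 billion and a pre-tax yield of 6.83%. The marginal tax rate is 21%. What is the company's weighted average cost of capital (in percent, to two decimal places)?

6.36%

Total capital V = 36.72 + 3.77 + 30.98 = 71.47.
Equity: weight = 36.72/71.47 = 0.5138; cost = 7.32%.
Preferred: weight = 3.77/71.47 = 0.0527; cost = 4.99%.
Mortgage bonds: weight = 30.98/71.47 = 0.4335; after-tax cost = 6.83% × (1 − 21%) = 5.3957%.
WACC = 0.5138 × 7.3200% + 0.0527 × 4.9900% + 0.4335 × 5.3957% = 6.3630%.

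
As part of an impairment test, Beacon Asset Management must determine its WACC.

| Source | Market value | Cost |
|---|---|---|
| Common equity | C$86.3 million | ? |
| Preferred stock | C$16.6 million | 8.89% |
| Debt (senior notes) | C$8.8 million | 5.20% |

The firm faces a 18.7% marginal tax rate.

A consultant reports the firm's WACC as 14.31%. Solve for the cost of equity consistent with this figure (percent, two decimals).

16.38%

Total capital V = 86.3 + 16.6 + 8.8 = 111.7.
Equity weight = 86.3/111.7 = 0.7726.
Preferred weight = 16.6/111.7 = 0.1486.
Senior notes weight = 8.8/111.7 = 0.0788.
Debt contribution = 0.0788 × 5.2% × (1 − 18.7%) = 0.3331%.
Preferred contribution = 0.1486 × 8.89% = 1.3212%.
Required equity contribution = 14.31% − 1.6542% = 12.6558%.
Re = 12.6558% / 0.7726 = 16.3807%.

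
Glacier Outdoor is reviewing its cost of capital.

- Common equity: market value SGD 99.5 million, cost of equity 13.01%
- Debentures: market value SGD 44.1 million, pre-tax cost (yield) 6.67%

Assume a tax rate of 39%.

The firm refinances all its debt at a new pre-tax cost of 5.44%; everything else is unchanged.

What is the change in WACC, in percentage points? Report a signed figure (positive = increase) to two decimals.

-0.23 pp

Current WACC:
Total capital V = 99.5 + 44.1 = 143.6.
Equity: weight = 99.5/143.6 = 0.6929; cost = 13.01%.
Debentures: weight = 44.1/143.6 = 0.3071; after-tax cost = 6.67% × (1 − 39%) = 4.0687%.
WACC = 0.6929 × 13.0100% + 0.3071 × 4.0687% = 10.2641%.
After the change:
Total capital V = 99.5 + 44.1 = 143.6.
Equity: weight = 99.5/143.6 = 0.6929; cost = 13.01%.
Debentures: weight = 44.1/143.6 = 0.3071; after-tax cost = 5.44% × (1 − 39%) = 3.3184%.
WACC = 0.6929 × 13.0100% + 0.3071 × 3.3184% = 10.0337%.
Change in WACC = 10.0337% − 10.2641% = -0.2304 pp.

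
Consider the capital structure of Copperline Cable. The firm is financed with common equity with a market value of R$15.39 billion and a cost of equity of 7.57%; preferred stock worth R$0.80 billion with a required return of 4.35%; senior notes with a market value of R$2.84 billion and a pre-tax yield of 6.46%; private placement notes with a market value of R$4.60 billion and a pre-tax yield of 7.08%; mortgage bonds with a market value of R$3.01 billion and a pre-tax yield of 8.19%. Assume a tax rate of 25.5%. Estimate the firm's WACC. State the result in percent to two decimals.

6.62%

Total capital V = 15.39 + 0.8 + 2.84 + 4.6 + 3.01 = 26.64.
Equity: weight = 15.39/26.64 = 0.5777; cost = 7.57%.
Preferred: weight = 0.8/26.64 = 0.0300; cost = 4.35%.
Senior notes: weight = 2.84/26.64 = 0.1066; after-tax cost = 6.46% × (1 − 25.5%) = 4.8127%.
Private placement notes: weight = 4.6/26.64 = 0.1727; after-tax cost = 7.08% × (1 − 25.5%) = 5.2746%.
Mortgage bonds: weight = 3.01/26.64 = 0.1130; after-tax cost = 8.19% × (1 − 25.5%) = 6.1015%.
WACC = 0.5777 × 7.5700% + 0.0300 × 4.3500% + 0.1066 × 4.8127% + 0.1727 × 5.2746% + 0.1130 × 6.1015% = 6.6171%.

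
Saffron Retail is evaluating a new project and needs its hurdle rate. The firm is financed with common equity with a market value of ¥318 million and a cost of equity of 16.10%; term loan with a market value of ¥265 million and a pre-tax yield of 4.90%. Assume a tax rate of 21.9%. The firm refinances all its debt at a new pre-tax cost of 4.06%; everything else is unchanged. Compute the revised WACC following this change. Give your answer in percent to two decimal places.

10.22%

After the change:
Total capital V = 318 + 265 = 583.
Equity: weight = 318/583 = 0.5455; cost = 16.1%.
Term loan: weight = 265/583 = 0.4545; after-tax cost = 4.06% × (1 − 21.9%) = 3.1709%.
WACC = 0.5455 × 16.1000% + 0.4545 × 3.1709% = 10.2231%.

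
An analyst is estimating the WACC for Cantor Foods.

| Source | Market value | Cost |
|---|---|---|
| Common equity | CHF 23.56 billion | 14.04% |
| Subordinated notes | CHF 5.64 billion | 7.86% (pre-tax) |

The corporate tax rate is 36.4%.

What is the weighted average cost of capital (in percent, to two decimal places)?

12.29%

Total capital V = 23.56 + 5.64 = 29.2.
Equity: weight = 23.56/29.2 = 0.8068; cost = 14.04%.
Subordinated notes: weight = 5.64/29.2 = 0.1932; after-tax cost = 7.86% × (1 − 36.4%) = 4.9990%.
WACC = 0.8068 × 14.0400% + 0.1932 × 4.9990% = 12.2937%.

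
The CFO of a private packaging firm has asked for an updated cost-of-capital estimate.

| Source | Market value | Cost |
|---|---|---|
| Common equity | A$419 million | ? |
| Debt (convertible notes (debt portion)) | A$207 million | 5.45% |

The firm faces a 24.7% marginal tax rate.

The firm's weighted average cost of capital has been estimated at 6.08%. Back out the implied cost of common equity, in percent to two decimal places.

7.06%

Total capital V = 419 + 207 = 626.
Equity weight = 419/626 = 0.6693.
Convertible notes (debt portion) weight = 207/626 = 0.3307.
Debt contribution = 0.3307 × 5.45% × (1 − 24.7%) = 1.3570%.
Required equity contribution = 6.08% − 1.3570% = 4.7230%.
Re = 4.7230% / 0.6693 = 7.0563%.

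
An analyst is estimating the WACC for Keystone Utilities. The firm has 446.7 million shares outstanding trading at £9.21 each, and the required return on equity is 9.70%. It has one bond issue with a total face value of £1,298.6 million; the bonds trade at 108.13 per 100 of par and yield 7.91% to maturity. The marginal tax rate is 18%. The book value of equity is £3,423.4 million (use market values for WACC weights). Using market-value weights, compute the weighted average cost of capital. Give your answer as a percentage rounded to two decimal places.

Market value of equity E = 9.21 × 446.7m = 4114.107m. Market value of debt D = 1298.6m × 108.13/100 = 1404.17618m.
Total capital V = 4114.107 + 1404.17618 = 5518.28318.
Equity: weight = 4114.107/5518.28318 = 0.7455; cost = 9.7%.
Bonds outstanding: weight = 1404.17618/5518.28318 = 0.2545; after-tax cost = 7.91% × (1 − 18%) = 6.4862%.
WACC = 0.7455 × 9.7000% + 0.2545 × 6.4862% = 8.8822%.

8.88%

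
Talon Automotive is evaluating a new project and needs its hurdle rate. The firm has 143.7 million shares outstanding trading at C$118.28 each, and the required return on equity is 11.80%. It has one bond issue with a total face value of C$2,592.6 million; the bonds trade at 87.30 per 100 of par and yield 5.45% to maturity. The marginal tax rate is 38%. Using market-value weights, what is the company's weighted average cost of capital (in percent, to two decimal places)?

10.81%

Market value of equity E = 118.28 × 143.7m = 16996.836m. Market value of debt D = 2592.6m × 87.3/100 = 2263.3398m.
Total capital V = 16996.836 + 2263.3398 = 19260.1758.
Equity: weight = 16996.836/19260.1758 = 0.8825; cost = 11.8%.
Bonds outstanding: weight = 2263.3398/19260.1758 = 0.1175; after-tax cost = 5.45% × (1 − 38%) = 3.3790%.
WACC = 0.8825 × 11.8000% + 0.1175 × 3.3790% = 10.8104%.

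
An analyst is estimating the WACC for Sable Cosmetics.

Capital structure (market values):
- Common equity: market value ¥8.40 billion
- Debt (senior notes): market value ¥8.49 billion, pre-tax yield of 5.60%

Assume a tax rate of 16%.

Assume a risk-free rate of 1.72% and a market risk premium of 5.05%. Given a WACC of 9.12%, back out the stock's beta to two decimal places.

2.35

Total capital V = 8.4 + 8.49 = 16.89.
Equity weight = 8.4/16.89 = 0.4973.
Senior notes weight = 8.49/16.89 = 0.5027.
Debt contribution = 0.5027 × 5.6% × (1 − 16%) = 2.3645%.
Required equity contribution = 9.12% − 2.3645% = 6.7555%  ⇒  Re = 13.5833%.
CAPM: 13.5833% = 1.72% + β × 5.05%  ⇒  β = 2.3492.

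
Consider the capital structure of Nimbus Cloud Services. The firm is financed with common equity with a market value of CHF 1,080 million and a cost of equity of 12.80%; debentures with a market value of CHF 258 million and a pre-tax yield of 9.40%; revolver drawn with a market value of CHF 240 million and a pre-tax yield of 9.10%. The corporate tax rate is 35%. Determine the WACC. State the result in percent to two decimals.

10.66%

Total capital V = 1080 + 258 + 240 = 1578.
Equity: weight = 1080/1578 = 0.6844; cost = 12.8%.
Debentures: weight = 258/1578 = 0.1635; after-tax cost = 9.4% × (1 − 35%) = 6.1100%.
Revolver drawn: weight = 240/1578 = 0.1521; after-tax cost = 9.1% × (1 − 35%) = 5.9150%.
WACC = 0.6844 × 12.8000% + 0.1635 × 6.1100% + 0.1521 × 5.9150% = 10.6590%.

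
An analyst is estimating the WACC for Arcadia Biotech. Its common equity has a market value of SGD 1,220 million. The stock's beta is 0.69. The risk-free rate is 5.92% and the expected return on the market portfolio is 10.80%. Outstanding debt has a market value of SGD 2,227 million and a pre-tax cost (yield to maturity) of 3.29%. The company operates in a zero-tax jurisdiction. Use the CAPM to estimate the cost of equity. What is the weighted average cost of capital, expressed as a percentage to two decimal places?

5.41%

Market risk premium = 10.8% − 5.92% = 4.88%.
Cost of equity via CAPM: Re = 5.92% + 0.69 × 4.88% = 9.2872%.
Total capital V = 1220 + 2227 = 3447.
Equity: weight = 1220/3447 = 0.3539; cost = 9.2872%.
Debt: weight = 2227/3447 = 0.6461; after-tax cost = 3.29% × (1 − 0%) = 3.2900%.
WACC = 0.3539 × 9.2872% + 0.6461 × 3.2900% = 5.4126%.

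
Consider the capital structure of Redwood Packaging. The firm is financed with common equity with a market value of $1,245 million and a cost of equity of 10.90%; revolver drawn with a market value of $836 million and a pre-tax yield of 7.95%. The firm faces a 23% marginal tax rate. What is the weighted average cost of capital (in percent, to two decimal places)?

Total capital V = 1245 + 836 = 2081.
Equity: weight = 1245/2081 = 0.5983; cost = 10.9%.
Revolver drawn: weight = 836/2081 = 0.4017; after-tax cost = 7.95% × (1 − 23%) = 6.1215%.
WACC = 0.5983 × 10.9000% + 0.4017 × 6.1215% = 8.9803%.

8.98%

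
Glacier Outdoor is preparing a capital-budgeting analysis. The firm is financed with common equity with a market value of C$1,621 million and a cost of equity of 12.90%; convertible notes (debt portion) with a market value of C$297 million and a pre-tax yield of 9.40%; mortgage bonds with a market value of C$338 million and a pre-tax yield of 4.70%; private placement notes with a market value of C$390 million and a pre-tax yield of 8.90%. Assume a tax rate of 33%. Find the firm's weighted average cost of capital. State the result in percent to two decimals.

Total capital V = 1621 + 297 + 338 + 390 = 2646.
Equity: weight = 1621/2646 = 0.6126; cost = 12.9%.
Convertible notes (debt portion): weight = 297/2646 = 0.1122; after-tax cost = 9.4% × (1 − 33%) = 6.2980%.
Mortgage bonds: weight = 338/2646 = 0.1277; after-tax cost = 4.7% × (1 − 33%) = 3.1490%.
Private placement notes: weight = 390/2646 = 0.1474; after-tax cost = 8.9% × (1 − 33%) = 5.9630%.
WACC = 0.6126 × 12.9000% + 0.1122 × 6.2980% + 0.1277 × 3.1490% + 0.1474 × 5.9630% = 9.8909%.

9.89%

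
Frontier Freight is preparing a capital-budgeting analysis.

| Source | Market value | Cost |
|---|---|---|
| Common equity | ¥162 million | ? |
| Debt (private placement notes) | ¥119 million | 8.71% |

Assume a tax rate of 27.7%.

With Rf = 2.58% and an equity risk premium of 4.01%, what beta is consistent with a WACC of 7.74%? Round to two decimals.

Total capital V = 162 + 119 = 281.
Equity weight = 162/281 = 0.5765.
Private placement notes weight = 119/281 = 0.4235.
Debt contribution = 0.4235 × 8.71% × (1 − 27.7%) = 2.6668%.
Required equity contribution = 7.74% − 2.6668% = 5.0732%  ⇒  Re = 8.7997%.
CAPM: 8.7997% = 2.58% + β × 4.01%  ⇒  β = 1.5511.

1.55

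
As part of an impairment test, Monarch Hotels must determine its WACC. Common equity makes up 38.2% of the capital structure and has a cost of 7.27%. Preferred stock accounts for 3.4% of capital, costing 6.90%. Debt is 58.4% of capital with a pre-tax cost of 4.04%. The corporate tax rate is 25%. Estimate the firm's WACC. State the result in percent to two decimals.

After-tax cost of debt = 4.04% × (1 − 25%) = 3.0300%.
WACC = 0.382 × 7.2700% + 0.034 × 6.9000% + 0.584 × 3.0300% = 4.7813%.

4.78%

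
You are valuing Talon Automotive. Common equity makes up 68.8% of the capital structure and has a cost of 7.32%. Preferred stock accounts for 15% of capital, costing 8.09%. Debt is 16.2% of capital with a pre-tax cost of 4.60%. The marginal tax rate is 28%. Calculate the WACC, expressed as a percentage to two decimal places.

6.79%

After-tax cost of debt = 4.6% × (1 − 28%) = 3.3120%.
WACC = 0.688 × 7.3200% + 0.150 × 8.0900% + 0.162 × 3.3120% = 6.7862%.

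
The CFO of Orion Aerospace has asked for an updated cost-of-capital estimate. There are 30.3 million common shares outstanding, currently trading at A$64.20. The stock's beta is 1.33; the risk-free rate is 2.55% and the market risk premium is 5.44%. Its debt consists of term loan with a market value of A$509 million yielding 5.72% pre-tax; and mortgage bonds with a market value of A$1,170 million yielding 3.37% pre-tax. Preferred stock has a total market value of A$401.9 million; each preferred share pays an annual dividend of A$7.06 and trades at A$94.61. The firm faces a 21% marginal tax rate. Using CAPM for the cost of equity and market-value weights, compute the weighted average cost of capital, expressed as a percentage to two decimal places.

Cost of equity via CAPM: Re = 2.55% + 1.33 × 5.44% = 9.7852%.
Cost of preferred: Rp = 7.06 / 94.61 = 7.4622%.
Market value of equity E = 64.2 × 30.3m = 1945.26m.
Total capital V = 1945.26 + 401.9 + 509 + 1170 = 4026.16.
Equity: weight = 1945.26/4026.16 = 0.4832; cost = 9.7852%.
Preferred: weight = 401.9/4026.16 = 0.0998; cost = 7.4622%.
Term loan: weight = 509/4026.16 = 0.1264; after-tax cost = 5.72% × (1 − 21%) = 4.5188%.
Mortgage bonds: weight = 1170/4026.16 = 0.2906; after-tax cost = 3.37% × (1 − 21%) = 2.6623%.
WACC = 0.4832 × 9.7852% + 0.0998 × 7.4622% + 0.1264 × 4.5188% + 0.2906 × 2.6623% = 6.8176%.

6.82%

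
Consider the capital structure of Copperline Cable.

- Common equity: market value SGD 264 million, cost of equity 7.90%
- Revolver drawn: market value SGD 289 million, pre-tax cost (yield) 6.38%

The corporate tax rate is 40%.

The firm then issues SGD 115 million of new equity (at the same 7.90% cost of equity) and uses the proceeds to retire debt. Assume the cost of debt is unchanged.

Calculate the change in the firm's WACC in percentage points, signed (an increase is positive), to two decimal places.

+0.85 pp

Current WACC:
Total capital V = 264 + 289 = 553.
Equity: weight = 264/553 = 0.4774; cost = 7.9%.
Revolver drawn: weight = 289/553 = 0.5226; after-tax cost = 6.38% × (1 − 40%) = 3.8280%.
WACC = 0.4774 × 7.9000% + 0.5226 × 3.8280% = 5.7720%.
After the change:
Total capital V = 379 + 174 = 553.
Equity: weight = 379/553 = 0.6854; cost = 7.9%.
Revolver drawn: weight = 174/553 = 0.3146; after-tax cost = 6.38% × (1 − 40%) = 3.8280%.
WACC = 0.6854 × 7.9000% + 0.3146 × 3.8280% = 6.6188%.
Change in WACC = 6.6188% − 5.7720% = 0.8468 pp.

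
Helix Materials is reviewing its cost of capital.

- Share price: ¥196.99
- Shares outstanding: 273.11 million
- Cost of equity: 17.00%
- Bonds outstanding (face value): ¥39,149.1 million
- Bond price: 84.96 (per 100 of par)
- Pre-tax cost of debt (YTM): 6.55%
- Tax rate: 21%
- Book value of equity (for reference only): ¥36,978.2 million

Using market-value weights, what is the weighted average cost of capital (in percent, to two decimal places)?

12.48%

Market value of equity E = 196.99 × 273.11m = 53799.9389m. Market value of debt D = 39149.1m × 84.96/100 = 33261.07536m.
Total capital V = 53799.9389 + 33261.07536 = 87061.01426.
Equity: weight = 53799.9389/87061.01426 = 0.6180; cost = 17%.
Bonds outstanding: weight = 33261.07536/87061.01426 = 0.3820; after-tax cost = 6.55% × (1 − 21%) = 5.1745%.
WACC = 0.6180 × 17.0000% + 0.3820 × 5.1745% = 12.4821%.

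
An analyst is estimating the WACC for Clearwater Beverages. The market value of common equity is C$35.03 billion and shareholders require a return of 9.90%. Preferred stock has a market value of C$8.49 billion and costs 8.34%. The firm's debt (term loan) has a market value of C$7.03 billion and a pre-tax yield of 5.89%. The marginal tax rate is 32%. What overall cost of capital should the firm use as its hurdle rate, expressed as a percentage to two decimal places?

8.82%

Total capital V = 35.03 + 8.49 + 7.03 = 50.55.
Equity: weight = 35.03/50.55 = 0.6930; cost = 9.9%.
Preferred: weight = 8.49/50.55 = 0.1680; cost = 8.34%.
Term loan: weight = 7.03/50.55 = 0.1391; after-tax cost = 5.89% × (1 − 32%) = 4.0052%.
WACC = 0.6930 × 9.9000% + 0.1680 × 8.3400% + 0.1391 × 4.0052% = 8.8182%.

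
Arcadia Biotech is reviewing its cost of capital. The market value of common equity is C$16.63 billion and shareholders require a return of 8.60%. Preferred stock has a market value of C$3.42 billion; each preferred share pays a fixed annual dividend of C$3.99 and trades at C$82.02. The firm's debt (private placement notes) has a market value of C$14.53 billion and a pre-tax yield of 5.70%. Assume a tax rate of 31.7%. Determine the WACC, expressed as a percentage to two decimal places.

Cost of preferred: Rp = 3.99 / 82.02 = 4.8647%.
Total capital V = 16.63 + 3.42 + 14.53 = 34.58.
Equity: weight = 16.63/34.58 = 0.4809; cost = 8.6%.
Preferred: weight = 3.42/34.58 = 0.0989; cost = 4.8647%.
Private placement notes: weight = 14.53/34.58 = 0.4202; after-tax cost = 5.7% × (1 − 31.7%) = 3.8931%.
WACC = 0.4809 × 8.6000% + 0.0989 × 4.8647% + 0.4202 × 3.8931% = 6.2528%.

6.25%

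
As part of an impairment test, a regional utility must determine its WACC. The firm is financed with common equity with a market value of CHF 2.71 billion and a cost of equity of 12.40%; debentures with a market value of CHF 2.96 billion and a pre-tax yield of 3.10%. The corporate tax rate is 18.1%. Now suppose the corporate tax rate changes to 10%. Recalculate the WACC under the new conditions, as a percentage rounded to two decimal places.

7.38%

After the change:
Total capital V = 2.71 + 2.96 = 5.67.
Equity: weight = 2.71/5.67 = 0.4780; cost = 12.4%.
Debentures: weight = 2.96/5.67 = 0.5220; after-tax cost = 3.1% × (1 − 10%) = 2.7900%.
WACC = 0.4780 × 12.4000% + 0.5220 × 2.7900% = 7.3831%.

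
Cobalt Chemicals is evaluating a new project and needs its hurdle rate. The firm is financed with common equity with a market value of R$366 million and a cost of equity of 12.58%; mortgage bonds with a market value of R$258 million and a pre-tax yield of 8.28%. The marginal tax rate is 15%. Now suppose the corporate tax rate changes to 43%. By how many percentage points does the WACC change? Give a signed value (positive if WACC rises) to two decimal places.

-0.96 pp

Current WACC:
Total capital V = 366 + 258 = 624.
Equity: weight = 366/624 = 0.5865; cost = 12.58%.
Mortgage bonds: weight = 258/624 = 0.4135; after-tax cost = 8.28% × (1 − 15%) = 7.0380%.
WACC = 0.5865 × 12.5800% + 0.4135 × 7.0380% = 10.2886%.
After the change:
Total capital V = 366 + 258 = 624.
Equity: weight = 366/624 = 0.5865; cost = 12.58%.
Mortgage bonds: weight = 258/624 = 0.4135; after-tax cost = 8.28% × (1 − 43%) = 4.7196%.
WACC = 0.5865 × 12.5800% + 0.4135 × 4.7196% = 9.3300%.
Change in WACC = 9.3300% − 10.2886% = -0.9586 pp.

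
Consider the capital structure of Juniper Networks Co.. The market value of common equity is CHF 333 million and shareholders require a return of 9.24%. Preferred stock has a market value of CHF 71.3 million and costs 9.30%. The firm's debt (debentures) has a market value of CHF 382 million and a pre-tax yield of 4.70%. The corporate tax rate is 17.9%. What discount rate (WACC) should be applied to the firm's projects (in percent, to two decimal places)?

6.63%

Total capital V = 333 + 71.3 + 382 = 786.3.
Equity: weight = 333/786.3 = 0.4235; cost = 9.24%.
Preferred: weight = 71.3/786.3 = 0.0907; cost = 9.3%.
Debentures: weight = 382/786.3 = 0.4858; after-tax cost = 4.7% × (1 − 17.9%) = 3.8587%.
WACC = 0.4235 × 9.2400% + 0.0907 × 9.3000% + 0.4858 × 3.8587% = 6.6311%.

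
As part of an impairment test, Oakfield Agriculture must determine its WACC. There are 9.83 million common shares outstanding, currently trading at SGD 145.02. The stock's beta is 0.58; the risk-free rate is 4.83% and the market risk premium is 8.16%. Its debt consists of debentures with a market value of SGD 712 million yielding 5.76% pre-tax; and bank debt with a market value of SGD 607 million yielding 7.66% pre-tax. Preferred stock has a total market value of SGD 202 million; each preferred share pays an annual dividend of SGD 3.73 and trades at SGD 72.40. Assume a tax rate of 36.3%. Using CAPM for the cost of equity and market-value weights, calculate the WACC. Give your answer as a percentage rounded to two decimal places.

Cost of equity via CAPM: Re = 4.83% + 0.58 × 8.16% = 9.5628%.
Cost of preferred: Rp = 3.73 / 72.4 = 5.1519%.
Market value of equity E = 145.02 × 9.83m = 1425.5466m.
Total capital V = 1425.5466 + 202 + 712 + 607 = 2946.5466.
Equity: weight = 1425.5466/2946.5466 = 0.4838; cost = 9.5628%.
Preferred: weight = 202/2946.5466 = 0.0686; cost = 5.1519%.
Debentures: weight = 712/2946.5466 = 0.2416; after-tax cost = 5.76% × (1 − 36.3%) = 3.6691%.
Bank debt: weight = 607/2946.5466 = 0.2060; after-tax cost = 7.66% × (1 − 36.3%) = 4.8794%.
WACC = 0.4838 × 9.5628% + 0.0686 × 5.1519% + 0.2416 × 3.6691% + 0.2060 × 4.8794% = 6.8715%.

6.87%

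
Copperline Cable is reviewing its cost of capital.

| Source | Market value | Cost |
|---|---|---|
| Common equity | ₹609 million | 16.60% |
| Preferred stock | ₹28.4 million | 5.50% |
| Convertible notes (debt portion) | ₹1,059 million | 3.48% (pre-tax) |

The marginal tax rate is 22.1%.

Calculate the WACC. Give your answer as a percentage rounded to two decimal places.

7.74%

Total capital V = 609 + 28.4 + 1059 = 1696.4.
Equity: weight = 609/1696.4 = 0.3590; cost = 16.6%.
Preferred: weight = 28.4/1696.4 = 0.0167; cost = 5.5%.
Convertible notes (debt portion): weight = 1059/1696.4 = 0.6243; after-tax cost = 3.48% × (1 − 22.1%) = 2.7109%.
WACC = 0.3590 × 16.6000% + 0.0167 × 5.5000% + 0.6243 × 2.7109% = 7.7437%.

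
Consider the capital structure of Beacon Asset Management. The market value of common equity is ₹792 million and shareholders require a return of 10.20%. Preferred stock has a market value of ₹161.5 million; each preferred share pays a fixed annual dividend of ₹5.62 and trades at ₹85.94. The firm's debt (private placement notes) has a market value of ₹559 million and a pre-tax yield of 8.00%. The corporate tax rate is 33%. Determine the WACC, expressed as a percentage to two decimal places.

8.02%

Cost of preferred: Rp = 5.62 / 85.94 = 6.5394%.
Total capital V = 792 + 161.5 + 559 = 1512.5.
Equity: weight = 792/1512.5 = 0.5236; cost = 10.2%.
Preferred: weight = 161.5/1512.5 = 0.1068; cost = 6.5394%.
Private placement notes: weight = 559/1512.5 = 0.3696; after-tax cost = 8% × (1 − 33%) = 5.3600%.
WACC = 0.5236 × 10.2000% + 0.1068 × 6.5394% + 0.3696 × 5.3600% = 8.0203%.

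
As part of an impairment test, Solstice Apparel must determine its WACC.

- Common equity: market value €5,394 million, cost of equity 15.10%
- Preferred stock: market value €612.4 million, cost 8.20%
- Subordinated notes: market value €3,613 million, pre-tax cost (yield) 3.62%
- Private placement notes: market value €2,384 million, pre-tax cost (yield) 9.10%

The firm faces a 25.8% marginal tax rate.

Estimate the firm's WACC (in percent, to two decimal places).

Total capital V = 5394 + 612.4 + 3613 + 2384 = 12003.4.
Equity: weight = 5394/12003.4 = 0.4494; cost = 15.1%.
Preferred: weight = 612.4/12003.4 = 0.0510; cost = 8.2%.
Subordinated notes: weight = 3613/12003.4 = 0.3010; after-tax cost = 3.62% × (1 − 25.8%) = 2.6860%.
Private placement notes: weight = 2384/12003.4 = 0.1986; after-tax cost = 9.1% × (1 − 25.8%) = 6.7522%.
WACC = 0.4494 × 15.1000% + 0.0510 × 8.2000% + 0.3010 × 2.6860% + 0.1986 × 6.7522% = 9.3534%.

9.35%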